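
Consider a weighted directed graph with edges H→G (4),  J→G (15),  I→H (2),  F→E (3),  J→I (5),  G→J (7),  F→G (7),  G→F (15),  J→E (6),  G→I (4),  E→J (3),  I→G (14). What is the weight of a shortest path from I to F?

Paths from I to F:
I -> H -> G -> F: 2 + 4 + 15 = 21
I -> G -> F: 14 + 15 = 29
Shortest: 21.

21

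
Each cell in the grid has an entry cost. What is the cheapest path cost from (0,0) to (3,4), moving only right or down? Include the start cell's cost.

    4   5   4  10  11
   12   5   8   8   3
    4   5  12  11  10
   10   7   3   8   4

One optimal route is (0,0) → (0,1) → (1,1) → (2,1) → (3,1) → (3,2) → (3,3) → (3,4).
Its cost is 4 + 5 + 5 + 5 + 7 + 3 + 8 + 4 = 41.
For comparison, the top-then-right route costs 51.

41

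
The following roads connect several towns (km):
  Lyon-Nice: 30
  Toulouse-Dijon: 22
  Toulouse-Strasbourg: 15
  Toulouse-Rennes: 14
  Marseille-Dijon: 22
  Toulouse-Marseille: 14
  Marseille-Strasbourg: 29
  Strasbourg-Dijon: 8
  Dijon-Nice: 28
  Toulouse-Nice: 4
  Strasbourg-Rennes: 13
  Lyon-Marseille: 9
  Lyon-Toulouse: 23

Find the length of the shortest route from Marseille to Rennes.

28

A few of the Marseille→Rennes routes:
Marseille→Toulouse→Rennes: 14 + 14 = 28
Marseille→Strasbourg→Rennes: 29 + 13 = 42
Marseille→Toulouse→Strasbourg→Rennes: 14 + 15 + 13 = 42
Marseille→Dijon→Strasbourg→Rennes: 22 + 8 + 13 = 43
Marseille→Lyon→Toulouse→Rennes: 9 + 23 + 14 = 46
Shortest: 28 km.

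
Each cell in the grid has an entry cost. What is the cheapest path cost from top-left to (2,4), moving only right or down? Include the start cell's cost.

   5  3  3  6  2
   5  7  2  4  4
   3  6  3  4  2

Cheapest: [0,0] → [0,1] → [0,2] → [1,2] → [2,2] → [2,3] → [2,4]
  5 + 3 + 3 + 2 + 3 + 4 + 2 = 22
(Top row then right column would cost 25.)

22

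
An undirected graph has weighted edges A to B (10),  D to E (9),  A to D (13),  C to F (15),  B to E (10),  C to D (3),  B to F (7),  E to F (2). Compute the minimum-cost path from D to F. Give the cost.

11

Checking several routes:
D - E - B - F: 9 + 10 + 7 = 26
D - E - F: 9 + 2 = 11
D - C - F: 3 + 15 = 18
Best route has total 11.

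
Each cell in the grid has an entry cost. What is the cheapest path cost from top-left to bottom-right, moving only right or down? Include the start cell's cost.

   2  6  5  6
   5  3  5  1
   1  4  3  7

22

Best path: [0,0] [1,0] [2,0] [2,1] [2,2] [2,3]
Cost: 2 + 5 + 1 + 4 + 3 + 7 = 22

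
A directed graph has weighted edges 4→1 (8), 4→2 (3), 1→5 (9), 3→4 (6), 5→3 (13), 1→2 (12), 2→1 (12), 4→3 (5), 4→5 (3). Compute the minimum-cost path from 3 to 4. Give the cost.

Candidate routes:
3-4: 6
The minimum is 6.

6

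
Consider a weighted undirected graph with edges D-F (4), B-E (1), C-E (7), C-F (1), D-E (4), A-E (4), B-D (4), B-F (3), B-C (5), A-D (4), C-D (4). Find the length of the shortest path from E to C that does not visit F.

6

A few of the E→C routes:
E-B-D-C: 1 + 4 + 4 = 9
E-C: 7
E-D-C: 4 + 4 = 8
E-B-C: 1 + 5 = 6
The minimum is 6.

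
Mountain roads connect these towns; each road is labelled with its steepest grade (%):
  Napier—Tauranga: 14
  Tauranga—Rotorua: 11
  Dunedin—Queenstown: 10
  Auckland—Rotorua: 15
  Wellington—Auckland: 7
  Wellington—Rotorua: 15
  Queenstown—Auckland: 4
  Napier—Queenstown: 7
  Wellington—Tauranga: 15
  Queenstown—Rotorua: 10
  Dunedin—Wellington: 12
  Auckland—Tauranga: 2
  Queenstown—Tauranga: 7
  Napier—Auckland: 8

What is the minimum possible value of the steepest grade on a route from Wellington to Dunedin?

A few of the Wellington→Dunedin routes:
Wellington→Auckland→Tauranga→Queenstown→Dunedin: max(7, 2, 7, 10) = 10
Wellington→Auckland→Queenstown→Dunedin: max(7, 4, 10) = 10
Wellington→Dunedin: max(12) = 12
Wellington→Auckland→Napier→Tauranga→Queenstown→Dunedin: max(7, 8, 14, 7, 10) = 14
Wellington→Auckland→Tauranga→Rotorua→Queenstown→Dunedin: max(7, 2, 11, 10, 10) = 11
Wellington→Auckland→Napier→Queenstown→Dunedin: max(7, 8, 7, 10) = 10
Best route has worst link 10%.

10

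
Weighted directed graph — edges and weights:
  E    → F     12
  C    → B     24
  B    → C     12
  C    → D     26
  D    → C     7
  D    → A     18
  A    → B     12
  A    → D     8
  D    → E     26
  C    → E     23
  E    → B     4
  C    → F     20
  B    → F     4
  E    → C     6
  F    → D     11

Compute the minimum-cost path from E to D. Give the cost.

Comparing a few candidate routes:
E - F - D: 12 + 11 = 23
E - C - D: 6 + 26 = 32
E - B - F - D: 4 + 4 + 11 = 19
Best route has total 19.

19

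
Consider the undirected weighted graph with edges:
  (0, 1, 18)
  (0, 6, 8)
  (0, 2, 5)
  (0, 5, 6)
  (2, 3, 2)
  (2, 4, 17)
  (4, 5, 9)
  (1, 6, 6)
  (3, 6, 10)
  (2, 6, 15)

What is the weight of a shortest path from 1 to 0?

14

Checking several routes:
1→6→0: 6 + 8 = 14
1→0: 18
1→6→2→0: 6 + 15 + 5 = 26
1→6→3→2→0: 6 + 10 + 2 + 5 = 23
Best route has total 14.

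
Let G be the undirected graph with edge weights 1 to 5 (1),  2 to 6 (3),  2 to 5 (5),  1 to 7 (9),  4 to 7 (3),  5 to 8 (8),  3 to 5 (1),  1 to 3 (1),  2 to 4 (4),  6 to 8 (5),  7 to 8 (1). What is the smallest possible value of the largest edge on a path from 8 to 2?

4

Some routes from 8 to 2:
8 - 6 - 2: max(5, 3) = 5
8 - 7 - 4 - 2: max(1, 3, 4) = 4
8 - 7 - 1 - 3 - 5 - 2: max(1, 9, 1, 1, 5) = 9
8 - 5 - 2: max(8, 5) = 8
Best route has worst link 4.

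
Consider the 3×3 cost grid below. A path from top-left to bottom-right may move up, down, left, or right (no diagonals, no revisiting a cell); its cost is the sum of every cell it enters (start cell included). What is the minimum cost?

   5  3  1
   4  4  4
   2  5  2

Path (0,0) -> (0,1) -> (0,2) -> (1,2) -> (2,2): 5 + 3 + 1 + 4 + 2 = 15.

15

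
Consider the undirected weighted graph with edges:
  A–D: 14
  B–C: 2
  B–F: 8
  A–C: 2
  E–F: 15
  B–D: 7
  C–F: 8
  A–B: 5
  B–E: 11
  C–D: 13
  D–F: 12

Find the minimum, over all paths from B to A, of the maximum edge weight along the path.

Checking several routes:
B -> C -> A: max(2, 2) = 2
B -> A: max(5) = 5
B -> F -> C -> A: max(8, 8, 2) = 8
B -> D -> F -> C -> A: max(7, 12, 8, 2) = 12
Best route has worst link 2.

2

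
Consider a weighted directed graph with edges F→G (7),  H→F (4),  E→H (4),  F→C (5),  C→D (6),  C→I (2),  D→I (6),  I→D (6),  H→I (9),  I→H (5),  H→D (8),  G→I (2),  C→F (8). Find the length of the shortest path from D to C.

Paths from D to C:
D → I → H → F → C: 6 + 5 + 4 + 5 = 20
Best route has total 20.

20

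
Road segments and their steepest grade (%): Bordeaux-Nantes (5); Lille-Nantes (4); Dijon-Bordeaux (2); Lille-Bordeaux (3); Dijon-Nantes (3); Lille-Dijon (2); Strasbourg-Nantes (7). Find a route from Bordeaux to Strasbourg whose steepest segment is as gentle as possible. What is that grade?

Paths from Bordeaux to Strasbourg:
Bordeaux → Nantes → Strasbourg: max(5, 7) = 7
Bordeaux → Lille → Nantes → Strasbourg: max(3, 4, 7) = 7
Bordeaux → Dijon → Lille → Nantes → Strasbourg: max(2, 2, 4, 7) = 7
Bordeaux → Dijon → Nantes → Strasbourg: max(2, 3, 7) = 7
Bordeaux → Lille → Dijon → Nantes → Strasbourg: max(3, 2, 3, 7) = 7
Best route has worst link 7%.

7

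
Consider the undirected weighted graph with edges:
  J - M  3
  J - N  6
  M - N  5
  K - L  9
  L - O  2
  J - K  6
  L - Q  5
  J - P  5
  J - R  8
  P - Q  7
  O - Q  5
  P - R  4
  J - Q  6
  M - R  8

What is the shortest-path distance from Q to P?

A few of the Q→P routes:
Q -> J -> P: 6 + 5 = 11
Q -> J -> R -> P: 6 + 8 + 4 = 18
Q -> P: 7
Best route has total 7.

7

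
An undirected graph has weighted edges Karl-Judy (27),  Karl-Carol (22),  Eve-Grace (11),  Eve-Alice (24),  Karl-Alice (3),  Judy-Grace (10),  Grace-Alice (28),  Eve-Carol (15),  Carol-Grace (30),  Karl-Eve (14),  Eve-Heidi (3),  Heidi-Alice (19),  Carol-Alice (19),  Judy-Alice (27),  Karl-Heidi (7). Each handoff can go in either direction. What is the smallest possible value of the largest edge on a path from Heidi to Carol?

15

Comparing a few candidate routes:
Heidi→Eve→Carol: max(3, 15) = 15
Heidi→Eve→Karl→Alice→Carol: max(3, 14, 3, 19) = 19
Heidi→Karl→Eve→Carol: max(7, 14, 15) = 15
Heidi→Karl→Alice→Carol: max(7, 3, 19) = 19
The minimum achievable maximum is 15.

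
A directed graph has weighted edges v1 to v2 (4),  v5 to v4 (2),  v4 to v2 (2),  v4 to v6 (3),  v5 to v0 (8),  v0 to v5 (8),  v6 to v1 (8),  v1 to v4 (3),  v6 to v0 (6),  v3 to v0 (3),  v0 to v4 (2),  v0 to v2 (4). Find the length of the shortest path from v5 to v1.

Candidate routes:
v5 -> v0 -> v4 -> v6 -> v1: 8 + 2 + 3 + 8 = 21
v5 -> v4 -> v6 -> v1: 2 + 3 + 8 = 13
Shortest: 13.

13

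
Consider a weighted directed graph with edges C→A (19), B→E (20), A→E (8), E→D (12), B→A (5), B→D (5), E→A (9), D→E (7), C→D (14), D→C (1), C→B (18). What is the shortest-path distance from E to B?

Candidate routes:
E→D→C→B: 12 + 1 + 18 = 31
Best route has total 31.

31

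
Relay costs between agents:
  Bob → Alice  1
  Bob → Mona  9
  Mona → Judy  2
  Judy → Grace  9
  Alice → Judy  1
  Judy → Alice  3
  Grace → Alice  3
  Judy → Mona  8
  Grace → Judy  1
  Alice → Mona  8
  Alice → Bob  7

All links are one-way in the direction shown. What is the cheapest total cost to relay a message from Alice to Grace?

10

Candidate routes:
Alice - Mona - Judy - Grace: 8 + 2 + 9 = 19
Alice - Bob - Mona - Judy - Grace: 7 + 9 + 2 + 9 = 27
Alice - Judy - Grace: 1 + 9 = 10
Best route has total 10.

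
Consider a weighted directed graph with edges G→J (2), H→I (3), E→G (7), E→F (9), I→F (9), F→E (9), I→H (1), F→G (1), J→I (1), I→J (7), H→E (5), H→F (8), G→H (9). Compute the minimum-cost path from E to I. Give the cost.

Paths from E to I:
E→F→G→H→I: 9 + 1 + 9 + 3 = 22
E→G→J→I: 7 + 2 + 1 = 10
E→F→G→J→I: 9 + 1 + 2 + 1 = 13
E→G→H→I: 7 + 9 + 3 = 19
The minimum is 10.

10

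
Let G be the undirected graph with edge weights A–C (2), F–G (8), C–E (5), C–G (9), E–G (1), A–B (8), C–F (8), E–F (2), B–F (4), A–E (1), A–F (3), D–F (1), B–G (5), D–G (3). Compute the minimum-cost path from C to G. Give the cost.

A few of the C→G routes:
C→A→F→E→G: 2 + 3 + 2 + 1 = 8
C→A→E→G: 2 + 1 + 1 = 4
C→A→E→F→D→G: 2 + 1 + 2 + 1 + 3 = 9
C→E→G: 5 + 1 = 6
C→G: 9
Best route has total 4.

4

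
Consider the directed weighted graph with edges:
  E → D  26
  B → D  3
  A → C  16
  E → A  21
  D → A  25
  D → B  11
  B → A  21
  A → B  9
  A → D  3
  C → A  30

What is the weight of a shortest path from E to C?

37

Routes from E to C:
E-D-B-A-C: 26 + 11 + 21 + 16 = 74
E-D-A-C: 26 + 25 + 16 = 67
E-A-C: 21 + 16 = 37
The minimum is 37.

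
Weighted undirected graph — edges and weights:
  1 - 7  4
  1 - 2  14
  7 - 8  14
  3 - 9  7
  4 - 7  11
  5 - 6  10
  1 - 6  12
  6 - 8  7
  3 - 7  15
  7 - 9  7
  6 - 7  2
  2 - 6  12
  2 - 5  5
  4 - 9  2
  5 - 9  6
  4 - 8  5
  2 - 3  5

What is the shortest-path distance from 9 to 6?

9

Comparing a few candidate routes:
9 - 4 - 7 - 6: 2 + 11 + 2 = 15
9 - 5 - 6: 6 + 10 = 16
9 - 7 - 6: 7 + 2 = 9
9 - 5 - 2 - 6: 6 + 5 + 12 = 23
9 - 4 - 8 - 6: 2 + 5 + 7 = 14
Shortest: 9.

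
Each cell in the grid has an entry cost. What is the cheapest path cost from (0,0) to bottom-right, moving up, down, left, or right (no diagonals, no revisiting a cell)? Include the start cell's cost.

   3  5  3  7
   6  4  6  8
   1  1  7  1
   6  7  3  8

27

Take [0,0] -> [1,0] -> [2,0] -> [2,1] -> [2,2] -> [2,3] -> [3,3] for a total of 3 + 6 + 1 + 1 + 7 + 1 + 8 = 27.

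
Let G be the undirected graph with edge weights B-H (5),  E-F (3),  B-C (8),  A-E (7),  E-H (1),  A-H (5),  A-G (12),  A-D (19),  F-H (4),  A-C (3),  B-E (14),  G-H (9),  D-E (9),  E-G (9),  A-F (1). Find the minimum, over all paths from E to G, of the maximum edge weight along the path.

9

A few of the E→G routes:
E → A → F → H → G: max(7, 1, 4, 9) = 9
E → A → C → B → H → G: max(7, 3, 8, 5, 9) = 9
E → A → H → G: max(7, 5, 9) = 9
Best route has worst link 9.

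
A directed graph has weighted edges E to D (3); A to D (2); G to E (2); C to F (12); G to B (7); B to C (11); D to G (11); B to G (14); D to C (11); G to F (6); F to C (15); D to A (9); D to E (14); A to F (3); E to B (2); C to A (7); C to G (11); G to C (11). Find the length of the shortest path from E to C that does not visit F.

Checking several routes:
E -> D -> G -> C: 3 + 11 + 11 = 25
E -> B -> C: 2 + 11 = 13
E -> D -> C: 3 + 11 = 14
The minimum is 13.

13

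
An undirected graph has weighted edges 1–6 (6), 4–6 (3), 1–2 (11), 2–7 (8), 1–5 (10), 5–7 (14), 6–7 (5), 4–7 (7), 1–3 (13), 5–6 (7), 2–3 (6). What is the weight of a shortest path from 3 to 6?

A few of the 3→6 routes:
3-2-1-6: 6 + 11 + 6 = 23
3-1-6: 13 + 6 = 19
3-2-7-6: 6 + 8 + 5 = 19
Shortest: 19.

19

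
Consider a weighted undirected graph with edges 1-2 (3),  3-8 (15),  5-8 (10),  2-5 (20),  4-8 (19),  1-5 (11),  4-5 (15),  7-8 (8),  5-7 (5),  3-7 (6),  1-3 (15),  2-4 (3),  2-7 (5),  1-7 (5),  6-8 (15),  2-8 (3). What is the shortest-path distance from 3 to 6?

Comparing a few candidate routes:
3→7→2→8→6: 6 + 5 + 3 + 15 = 29
3→7→1→2→8→6: 6 + 5 + 3 + 3 + 15 = 32
3→7→5→8→6: 6 + 5 + 10 + 15 = 36
3→8→6: 15 + 15 = 30
3→7→8→6: 6 + 8 + 15 = 29
The minimum is 29.

29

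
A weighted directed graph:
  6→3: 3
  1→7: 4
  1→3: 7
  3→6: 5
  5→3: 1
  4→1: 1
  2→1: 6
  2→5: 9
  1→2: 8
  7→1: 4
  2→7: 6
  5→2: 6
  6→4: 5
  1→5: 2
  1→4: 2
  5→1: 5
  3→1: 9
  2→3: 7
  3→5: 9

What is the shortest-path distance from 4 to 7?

5

Paths from 4 to 7:
4→1→7: 1 + 4 = 5
4→1→3→5→2→7: 1 + 7 + 9 + 6 + 6 = 29
4→1→5→2→7: 1 + 2 + 6 + 6 = 15
4→1→2→7: 1 + 8 + 6 = 15
The minimum is 5.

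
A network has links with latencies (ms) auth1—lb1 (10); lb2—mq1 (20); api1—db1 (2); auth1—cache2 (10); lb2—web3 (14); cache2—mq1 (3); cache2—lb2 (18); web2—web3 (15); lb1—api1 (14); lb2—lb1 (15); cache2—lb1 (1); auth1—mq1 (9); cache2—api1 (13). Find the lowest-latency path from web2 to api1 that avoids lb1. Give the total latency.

60

Routes from web2 to api1 avoiding lb1:
web2→web3→lb2→cache2→api1: 15 + 14 + 18 + 13 = 60
web2→web3→lb2→mq1→auth1→cache2→api1: 15 + 14 + 20 + 9 + 10 + 13 = 81
web2→web3→lb2→mq1→cache2→api1: 15 + 14 + 20 + 3 + 13 = 65
The minimum is 60 ms.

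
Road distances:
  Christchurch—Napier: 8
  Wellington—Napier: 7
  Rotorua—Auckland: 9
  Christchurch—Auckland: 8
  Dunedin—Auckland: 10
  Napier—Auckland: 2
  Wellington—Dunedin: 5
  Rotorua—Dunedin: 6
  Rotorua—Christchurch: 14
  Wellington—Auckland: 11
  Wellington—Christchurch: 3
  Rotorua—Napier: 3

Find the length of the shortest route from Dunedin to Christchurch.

A few of the Dunedin→Christchurch routes:
Dunedin - Rotorua - Napier - Christchurch: 6 + 3 + 8 = 17
Dunedin - Auckland - Christchurch: 10 + 8 = 18
Dunedin - Wellington - Christchurch: 5 + 3 = 8
Best route has total 8.

8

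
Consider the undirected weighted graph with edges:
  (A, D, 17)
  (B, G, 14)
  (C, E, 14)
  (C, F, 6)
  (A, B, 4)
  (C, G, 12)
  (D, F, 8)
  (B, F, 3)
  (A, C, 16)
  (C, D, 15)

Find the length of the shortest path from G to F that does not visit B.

18

Candidate routes:
G -> C -> A -> D -> F: 12 + 16 + 17 + 8 = 53
G -> C -> D -> F: 12 + 15 + 8 = 35
G -> C -> F: 12 + 6 = 18
Shortest: 18.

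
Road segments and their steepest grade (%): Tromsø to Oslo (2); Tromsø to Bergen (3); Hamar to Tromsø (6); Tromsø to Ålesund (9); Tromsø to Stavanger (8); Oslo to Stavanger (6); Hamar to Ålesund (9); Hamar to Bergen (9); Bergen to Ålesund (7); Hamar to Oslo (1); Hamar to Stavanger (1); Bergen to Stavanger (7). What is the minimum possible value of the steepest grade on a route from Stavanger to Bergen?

3

A few of the Stavanger→Bergen routes:
Stavanger-Oslo-Tromsø-Bergen: max(6, 2, 3) = 6
Stavanger-Hamar-Oslo-Tromsø-Bergen: max(1, 1, 2, 3) = 3
Stavanger-Hamar-Tromsø-Bergen: max(1, 6, 3) = 6
The minimum achievable maximum is 3%.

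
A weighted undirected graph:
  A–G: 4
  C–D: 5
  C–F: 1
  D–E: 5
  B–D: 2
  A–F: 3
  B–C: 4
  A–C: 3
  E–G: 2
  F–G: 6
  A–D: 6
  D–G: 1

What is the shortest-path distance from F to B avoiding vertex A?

5

A few of the F→B routes:
F - C - B: 1 + 4 = 5
F - G - D - B: 6 + 1 + 2 = 9
F - C - D - B: 1 + 5 + 2 = 8
F - G - E - D - B: 6 + 2 + 5 + 2 = 15
The minimum is 5.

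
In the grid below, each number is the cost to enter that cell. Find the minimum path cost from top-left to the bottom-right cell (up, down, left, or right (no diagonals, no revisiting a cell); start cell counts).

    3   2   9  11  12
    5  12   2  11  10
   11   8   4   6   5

One optimal route is [0,0]→[0,1]→[0,2]→[1,2]→[2,2]→[2,3]→[2,4].
Its cost is 3 + 2 + 9 + 2 + 4 + 6 + 5 = 31.

31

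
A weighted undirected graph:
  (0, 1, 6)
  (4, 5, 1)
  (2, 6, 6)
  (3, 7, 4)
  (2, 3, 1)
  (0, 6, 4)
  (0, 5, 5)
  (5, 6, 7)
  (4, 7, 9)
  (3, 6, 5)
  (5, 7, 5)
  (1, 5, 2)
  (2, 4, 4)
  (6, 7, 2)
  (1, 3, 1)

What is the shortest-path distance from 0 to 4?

A few of the 0→4 routes:
0→5→4: 5 + 1 = 6
0→6→5→4: 4 + 7 + 1 = 12
0→1→5→4: 6 + 2 + 1 = 9
0→6→7→5→4: 4 + 2 + 5 + 1 = 12
Shortest: 6.

6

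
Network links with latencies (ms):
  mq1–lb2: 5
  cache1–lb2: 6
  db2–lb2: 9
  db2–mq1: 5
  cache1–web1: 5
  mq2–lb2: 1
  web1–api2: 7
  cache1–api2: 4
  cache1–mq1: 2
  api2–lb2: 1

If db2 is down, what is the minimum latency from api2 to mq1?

Candidate routes:
api2→cache1→lb2→mq1: 4 + 6 + 5 = 15
api2→web1→cache1→lb2→mq1: 7 + 5 + 6 + 5 = 23
api2→cache1→mq1: 4 + 2 = 6
api2→lb2→cache1→mq1: 1 + 6 + 2 = 9
api2→lb2→mq1: 1 + 5 = 6
api2→web1→cache1→mq1: 7 + 5 + 2 = 14
The minimum is 6 ms.

6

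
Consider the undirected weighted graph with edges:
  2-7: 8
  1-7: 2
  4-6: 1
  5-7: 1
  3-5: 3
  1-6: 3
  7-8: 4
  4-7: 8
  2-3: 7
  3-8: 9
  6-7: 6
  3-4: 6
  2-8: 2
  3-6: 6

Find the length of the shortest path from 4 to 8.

10

Checking several routes:
4 → 6 → 1 → 7 → 8: 1 + 3 + 2 + 4 = 10
4 → 6 → 3 → 5 → 7 → 8: 1 + 6 + 3 + 1 + 4 = 15
4 → 3 → 5 → 7 → 8: 6 + 3 + 1 + 4 = 14
4 → 7 → 8: 8 + 4 = 12
4 → 6 → 7 → 8: 1 + 6 + 4 = 11
Shortest: 10.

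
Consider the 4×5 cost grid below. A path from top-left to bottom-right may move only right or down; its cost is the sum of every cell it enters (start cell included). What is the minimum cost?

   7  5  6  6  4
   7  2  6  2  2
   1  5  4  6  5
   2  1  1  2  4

25

Take (0,0) → (1,0) → (2,0) → (3,0) → (3,1) → (3,2) → (3,3) → (3,4) for a total of 7 + 7 + 1 + 2 + 1 + 1 + 2 + 4 = 25.
For comparison, the top-then-right route costs 39.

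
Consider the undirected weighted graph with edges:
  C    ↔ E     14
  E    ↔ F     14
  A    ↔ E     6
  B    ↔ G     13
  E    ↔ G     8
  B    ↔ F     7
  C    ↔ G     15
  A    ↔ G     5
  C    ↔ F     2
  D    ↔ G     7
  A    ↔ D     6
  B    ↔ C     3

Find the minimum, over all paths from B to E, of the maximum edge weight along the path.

Checking several routes:
B -> G -> E: max(13, 8) = 13
B -> C -> F -> E: max(3, 2, 14) = 14
B -> F -> C -> E: max(7, 2, 14) = 14
B -> G -> A -> E: max(13, 5, 6) = 13
B -> G -> D -> A -> E: max(13, 7, 6, 6) = 13
B -> C -> E: max(3, 14) = 14
Best route has worst link 13.

13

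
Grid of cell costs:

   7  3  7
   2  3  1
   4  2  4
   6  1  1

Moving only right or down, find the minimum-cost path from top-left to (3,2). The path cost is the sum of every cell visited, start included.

16

Best path: r0c0 r1c0 r1c1 r2c1 r3c1 r3c2
Cost: 7 + 2 + 3 + 2 + 1 + 1 = 16
(Top row then right column would cost 23.)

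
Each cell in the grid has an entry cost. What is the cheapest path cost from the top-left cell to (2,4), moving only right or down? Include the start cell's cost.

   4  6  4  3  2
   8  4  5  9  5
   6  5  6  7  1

25

Cheapest: (0,0) (0,1) (0,2) (0,3) (0,4) (1,4) (2,4)
  4 + 6 + 4 + 3 + 2 + 5 + 1 = 25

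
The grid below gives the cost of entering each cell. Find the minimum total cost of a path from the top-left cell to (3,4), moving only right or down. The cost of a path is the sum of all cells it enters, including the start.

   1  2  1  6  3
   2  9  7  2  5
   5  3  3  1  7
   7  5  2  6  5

24

One optimal route is (0,0) (0,1) (0,2) (0,3) (1,3) (2,3) (3,3) (3,4).
Its cost is 1 + 2 + 1 + 6 + 2 + 1 + 6 + 5 = 24.
(Top row then right column would cost 30.)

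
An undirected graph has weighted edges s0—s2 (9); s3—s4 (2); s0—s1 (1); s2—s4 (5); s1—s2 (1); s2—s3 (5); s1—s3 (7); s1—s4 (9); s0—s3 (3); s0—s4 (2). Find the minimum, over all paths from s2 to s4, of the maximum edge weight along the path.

Some routes from s2 to s4:
s2-s4: max(5) = 5
s2-s3-s0-s4: max(5, 3, 2) = 5
s2-s1-s0-s4: max(1, 1, 2) = 2
s2-s3-s4: max(5, 2) = 5
s2-s1-s0-s3-s4: max(1, 1, 3, 2) = 3
The minimum achievable maximum is 2.

2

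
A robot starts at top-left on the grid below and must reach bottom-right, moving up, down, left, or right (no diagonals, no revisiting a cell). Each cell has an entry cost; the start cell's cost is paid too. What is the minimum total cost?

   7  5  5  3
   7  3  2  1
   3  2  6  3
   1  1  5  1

Take (0,0) (0,1) (1,1) (1,2) (1,3) (2,3) (3,3) for a total of 7 + 5 + 3 + 2 + 1 + 3 + 1 = 22.

22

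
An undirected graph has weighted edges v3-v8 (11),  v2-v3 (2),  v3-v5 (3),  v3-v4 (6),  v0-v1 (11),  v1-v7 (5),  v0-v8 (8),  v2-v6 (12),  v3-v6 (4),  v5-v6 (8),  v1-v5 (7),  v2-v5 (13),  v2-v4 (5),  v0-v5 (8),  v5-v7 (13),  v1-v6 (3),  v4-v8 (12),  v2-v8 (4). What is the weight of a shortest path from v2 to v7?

14

A few of the v2→v7 routes:
v2 -> v3 -> v5 -> v7: 2 + 3 + 13 = 18
v2 -> v3 -> v5 -> v1 -> v7: 2 + 3 + 7 + 5 = 17
v2 -> v4 -> v3 -> v6 -> v1 -> v7: 5 + 6 + 4 + 3 + 5 = 23
v2 -> v3 -> v6 -> v1 -> v7: 2 + 4 + 3 + 5 = 14
v2 -> v6 -> v1 -> v7: 12 + 3 + 5 = 20
v2 -> v3 -> v5 -> v6 -> v1 -> v7: 2 + 3 + 8 + 3 + 5 = 21
The minimum is 14.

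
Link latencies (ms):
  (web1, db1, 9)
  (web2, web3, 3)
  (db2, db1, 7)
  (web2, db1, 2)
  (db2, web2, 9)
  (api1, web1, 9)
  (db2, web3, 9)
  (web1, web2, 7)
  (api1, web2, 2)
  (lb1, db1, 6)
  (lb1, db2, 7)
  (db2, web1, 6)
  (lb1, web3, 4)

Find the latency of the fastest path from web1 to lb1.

13

Comparing a few candidate routes:
web1 → web2 → web3 → lb1: 7 + 3 + 4 = 14
web1 → web2 → db1 → lb1: 7 + 2 + 6 = 15
web1 → db2 → lb1: 6 + 7 = 13
Shortest: 13 ms.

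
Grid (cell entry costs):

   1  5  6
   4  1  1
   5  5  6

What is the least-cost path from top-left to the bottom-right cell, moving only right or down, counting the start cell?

13

Best path: (0,0)→(1,0)→(1,1)→(1,2)→(2,2)
Cost: 1 + 4 + 1 + 1 + 6 = 13
(Top row then right column would cost 19.)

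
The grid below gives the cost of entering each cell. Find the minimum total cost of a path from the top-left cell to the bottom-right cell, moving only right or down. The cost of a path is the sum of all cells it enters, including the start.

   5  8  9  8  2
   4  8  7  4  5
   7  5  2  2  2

Cheapest: (0,0) (1,0) (2,0) (2,1) (2,2) (2,3) (2,4)
  5 + 4 + 7 + 5 + 2 + 2 + 2 = 27
For comparison, the top-then-right route costs 39.

27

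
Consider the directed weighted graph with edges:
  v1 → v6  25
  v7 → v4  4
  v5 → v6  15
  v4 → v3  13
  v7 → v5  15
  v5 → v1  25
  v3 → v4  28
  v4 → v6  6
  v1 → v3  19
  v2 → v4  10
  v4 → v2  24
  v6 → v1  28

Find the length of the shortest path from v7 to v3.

Routes from v7 to v3:
v7 -> v5 -> v1 -> v3: 15 + 25 + 19 = 59
v7 -> v5 -> v6 -> v1 -> v3: 15 + 15 + 28 + 19 = 77
v7 -> v4 -> v3: 4 + 13 = 17
v7 -> v4 -> v6 -> v1 -> v3: 4 + 6 + 28 + 19 = 57
Shortest: 17.

17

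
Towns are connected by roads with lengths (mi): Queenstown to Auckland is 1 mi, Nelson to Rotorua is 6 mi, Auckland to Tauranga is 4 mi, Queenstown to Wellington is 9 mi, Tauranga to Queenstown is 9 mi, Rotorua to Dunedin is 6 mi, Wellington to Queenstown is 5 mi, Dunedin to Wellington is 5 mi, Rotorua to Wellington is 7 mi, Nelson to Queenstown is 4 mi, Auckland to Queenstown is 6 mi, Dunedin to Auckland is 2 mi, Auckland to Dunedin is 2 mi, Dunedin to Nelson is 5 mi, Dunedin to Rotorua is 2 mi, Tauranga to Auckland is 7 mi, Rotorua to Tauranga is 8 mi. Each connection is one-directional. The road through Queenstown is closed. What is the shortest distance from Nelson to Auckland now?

14

Candidate routes:
Nelson-Rotorua-Dunedin-Auckland: 6 + 6 + 2 = 14
Nelson-Rotorua-Tauranga-Auckland: 6 + 8 + 7 = 21
Best route has total 14 mi.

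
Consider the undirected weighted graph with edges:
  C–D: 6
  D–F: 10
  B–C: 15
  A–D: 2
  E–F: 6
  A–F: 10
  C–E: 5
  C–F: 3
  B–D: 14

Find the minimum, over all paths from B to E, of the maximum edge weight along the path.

A few of the B→E routes:
B-D-F-C-E: max(14, 10, 3, 5) = 14
B-D-A-F-E: max(14, 2, 10, 6) = 14
B-D-A-F-C-E: max(14, 2, 10, 3, 5) = 14
B-D-F-E: max(14, 10, 6) = 14
Smallest bottleneck: 14.

14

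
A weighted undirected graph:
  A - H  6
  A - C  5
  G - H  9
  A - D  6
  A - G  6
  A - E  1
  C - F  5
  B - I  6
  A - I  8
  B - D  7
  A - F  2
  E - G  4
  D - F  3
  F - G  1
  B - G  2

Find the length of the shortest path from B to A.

5

Checking several routes:
B → G → A: 2 + 6 = 8
B → G → E → A: 2 + 4 + 1 = 7
B → G → F → A: 2 + 1 + 2 = 5
Shortest: 5.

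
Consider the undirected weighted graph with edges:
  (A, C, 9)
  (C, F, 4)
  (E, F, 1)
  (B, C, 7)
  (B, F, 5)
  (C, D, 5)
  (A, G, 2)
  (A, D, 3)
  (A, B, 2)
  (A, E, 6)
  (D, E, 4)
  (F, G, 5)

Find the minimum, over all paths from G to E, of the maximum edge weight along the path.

4

Comparing a few candidate routes:
G→A→B→F→C→D→E: max(2, 2, 5, 4, 5, 4) = 5
G→F→C→D→E: max(5, 4, 5, 4) = 5
G→A→D→C→F→E: max(2, 3, 5, 4, 1) = 5
G→A→B→F→E: max(2, 2, 5, 1) = 5
G→A→D→E: max(2, 3, 4) = 4
The minimum achievable maximum is 4.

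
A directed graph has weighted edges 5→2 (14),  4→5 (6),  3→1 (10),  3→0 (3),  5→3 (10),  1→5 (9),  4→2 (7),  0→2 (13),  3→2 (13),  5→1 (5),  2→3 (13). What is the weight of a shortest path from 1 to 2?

23

Routes from 1 to 2:
1-5-2: 9 + 14 = 23
1-5-3-0-2: 9 + 10 + 3 + 13 = 35
1-5-3-2: 9 + 10 + 13 = 32
The minimum is 23.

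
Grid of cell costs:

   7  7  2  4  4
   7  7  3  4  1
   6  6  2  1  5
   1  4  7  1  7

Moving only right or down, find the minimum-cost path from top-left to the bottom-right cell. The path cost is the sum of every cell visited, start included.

30

One optimal route is (0,0)→(0,1)→(0,2)→(1,2)→(2,2)→(2,3)→(3,3)→(3,4).
Its cost is 7 + 7 + 2 + 3 + 2 + 1 + 1 + 7 = 30.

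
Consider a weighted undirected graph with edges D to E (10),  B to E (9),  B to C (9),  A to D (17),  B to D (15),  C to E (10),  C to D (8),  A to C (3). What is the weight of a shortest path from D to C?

A few of the D→C routes:
D → A → C: 17 + 3 = 20
D → B → C: 15 + 9 = 24
D → C: 8
D → E → C: 10 + 10 = 20
D → E → B → C: 10 + 9 + 9 = 28
Best route has total 8.

8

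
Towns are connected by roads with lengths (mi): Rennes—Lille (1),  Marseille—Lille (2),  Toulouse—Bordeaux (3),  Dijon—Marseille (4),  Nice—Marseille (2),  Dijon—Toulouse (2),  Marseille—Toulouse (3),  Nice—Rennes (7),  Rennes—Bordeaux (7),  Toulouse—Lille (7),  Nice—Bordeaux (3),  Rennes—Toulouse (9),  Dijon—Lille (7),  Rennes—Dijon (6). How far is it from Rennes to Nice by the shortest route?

A few of the Rennes→Nice routes:
Rennes -> Lille -> Marseille -> Nice: 1 + 2 + 2 = 5
Rennes -> Lille -> Marseille -> Toulouse -> Bordeaux -> Nice: 1 + 2 + 3 + 3 + 3 = 12
Rennes -> Nice: 7
Rennes -> Lille -> Toulouse -> Marseille -> Nice: 1 + 7 + 3 + 2 = 13
Rennes -> Dijon -> Marseille -> Nice: 6 + 4 + 2 = 12
Rennes -> Bordeaux -> Nice: 7 + 3 = 10
The minimum is 5 mi.

5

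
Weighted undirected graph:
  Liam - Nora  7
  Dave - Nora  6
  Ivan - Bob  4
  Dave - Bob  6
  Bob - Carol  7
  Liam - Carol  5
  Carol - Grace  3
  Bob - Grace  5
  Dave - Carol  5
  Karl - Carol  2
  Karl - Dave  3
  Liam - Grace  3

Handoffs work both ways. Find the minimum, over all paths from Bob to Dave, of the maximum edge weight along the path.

5

Checking several routes:
Bob→Grace→Carol→Karl→Dave: max(5, 3, 2, 3) = 5
Bob→Grace→Liam→Carol→Karl→Dave: max(5, 3, 5, 2, 3) = 5
Bob→Grace→Carol→Dave: max(5, 3, 5) = 5
Bob→Grace→Liam→Carol→Dave: max(5, 3, 5, 5) = 5
The minimum achievable maximum is 5.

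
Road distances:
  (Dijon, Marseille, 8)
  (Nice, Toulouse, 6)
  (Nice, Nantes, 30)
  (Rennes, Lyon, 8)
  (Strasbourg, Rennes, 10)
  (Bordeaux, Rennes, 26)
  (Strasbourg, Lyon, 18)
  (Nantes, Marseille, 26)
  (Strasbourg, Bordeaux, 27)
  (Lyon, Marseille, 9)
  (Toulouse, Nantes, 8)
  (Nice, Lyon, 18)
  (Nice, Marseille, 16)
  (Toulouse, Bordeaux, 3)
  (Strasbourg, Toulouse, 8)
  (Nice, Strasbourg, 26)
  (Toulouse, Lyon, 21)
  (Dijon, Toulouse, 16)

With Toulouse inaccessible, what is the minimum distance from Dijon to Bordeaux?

Comparing a few candidate routes:
Dijon -> Marseille -> Lyon -> Rennes -> Bordeaux: 8 + 9 + 8 + 26 = 51
Dijon -> Marseille -> Lyon -> Strasbourg -> Bordeaux: 8 + 9 + 18 + 27 = 62
Dijon -> Marseille -> Lyon -> Rennes -> Strasbourg -> Bordeaux: 8 + 9 + 8 + 10 + 27 = 62
Shortest: 51.

51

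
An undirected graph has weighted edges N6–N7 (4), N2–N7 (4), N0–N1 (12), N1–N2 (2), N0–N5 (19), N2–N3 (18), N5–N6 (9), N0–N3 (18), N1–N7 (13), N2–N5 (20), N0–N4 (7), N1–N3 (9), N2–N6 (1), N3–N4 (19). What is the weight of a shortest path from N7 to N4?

25

Comparing a few candidate routes:
N7 -> N2 -> N1 -> N3 -> N4: 4 + 2 + 9 + 19 = 34
N7 -> N6 -> N2 -> N1 -> N3 -> N4: 4 + 1 + 2 + 9 + 19 = 35
N7 -> N2 -> N1 -> N0 -> N4: 4 + 2 + 12 + 7 = 25
N7 -> N6 -> N2 -> N1 -> N0 -> N4: 4 + 1 + 2 + 12 + 7 = 26
N7 -> N1 -> N0 -> N4: 13 + 12 + 7 = 32
N7 -> N6 -> N5 -> N0 -> N4: 4 + 9 + 19 + 7 = 39
Shortest: 25.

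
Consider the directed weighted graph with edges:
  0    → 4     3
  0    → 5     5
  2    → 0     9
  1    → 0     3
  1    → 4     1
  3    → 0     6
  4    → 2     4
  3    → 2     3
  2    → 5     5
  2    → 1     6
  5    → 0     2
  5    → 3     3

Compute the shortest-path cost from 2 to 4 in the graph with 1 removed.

Routes from 2 to 4 avoiding 1:
2 → 5 → 0 → 4: 5 + 2 + 3 = 10
2 → 0 → 4: 9 + 3 = 12
2 → 5 → 3 → 0 → 4: 5 + 3 + 6 + 3 = 17
Best route has total 10.

10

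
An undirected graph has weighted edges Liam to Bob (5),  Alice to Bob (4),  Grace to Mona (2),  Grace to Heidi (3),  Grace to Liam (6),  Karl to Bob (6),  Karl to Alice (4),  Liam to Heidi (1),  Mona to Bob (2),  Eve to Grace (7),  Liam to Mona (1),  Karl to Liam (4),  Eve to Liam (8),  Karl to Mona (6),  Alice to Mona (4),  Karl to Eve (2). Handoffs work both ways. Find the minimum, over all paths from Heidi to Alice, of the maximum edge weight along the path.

Comparing a few candidate routes:
Heidi - Grace - Mona - Liam - Karl - Alice: max(3, 2, 1, 4, 4) = 4
Heidi - Grace - Mona - Bob - Alice: max(3, 2, 2, 4) = 4
Heidi - Liam - Mona - Bob - Alice: max(1, 1, 2, 4) = 4
Heidi - Liam - Karl - Alice: max(1, 4, 4) = 4
Heidi - Grace - Mona - Alice: max(3, 2, 4) = 4
Heidi - Liam - Mona - Alice: max(1, 1, 4) = 4
The minimum achievable maximum is 4.

4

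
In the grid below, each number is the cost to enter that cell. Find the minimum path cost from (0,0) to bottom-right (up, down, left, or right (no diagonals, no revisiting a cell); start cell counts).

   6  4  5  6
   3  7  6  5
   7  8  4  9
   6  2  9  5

Cheapest: r0c0 → r1c0 → r2c0 → r3c0 → r3c1 → r3c2 → r3c3
  6 + 3 + 7 + 6 + 2 + 9 + 5 = 38

38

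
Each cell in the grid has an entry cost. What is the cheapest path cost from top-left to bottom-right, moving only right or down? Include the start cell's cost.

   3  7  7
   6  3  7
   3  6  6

24

Cheapest: [0,0]→[1,0]→[1,1]→[2,1]→[2,2]
  3 + 6 + 3 + 6 + 6 = 24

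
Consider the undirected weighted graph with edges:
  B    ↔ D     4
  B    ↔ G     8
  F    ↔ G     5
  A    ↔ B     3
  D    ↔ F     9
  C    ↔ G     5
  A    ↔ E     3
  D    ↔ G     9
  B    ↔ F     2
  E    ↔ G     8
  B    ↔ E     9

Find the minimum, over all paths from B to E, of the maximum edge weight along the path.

3

A few of the B→E routes:
B-A-E: max(3, 3) = 3
B-F-G-E: max(2, 5, 8) = 8
B-G-E: max(8, 8) = 8
The minimum achievable maximum is 3.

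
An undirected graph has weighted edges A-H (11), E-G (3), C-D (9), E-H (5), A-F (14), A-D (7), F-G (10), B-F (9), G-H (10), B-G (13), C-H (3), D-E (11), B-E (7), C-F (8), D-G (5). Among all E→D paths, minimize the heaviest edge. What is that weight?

Some routes from E to D:
E→B→F→C→D: max(7, 9, 8, 9) = 9
E→H→C→D: max(5, 3, 9) = 9
E→G→D: max(3, 5) = 5
E→H→C→F→G→D: max(5, 3, 8, 10, 5) = 10
Smallest bottleneck: 5.

5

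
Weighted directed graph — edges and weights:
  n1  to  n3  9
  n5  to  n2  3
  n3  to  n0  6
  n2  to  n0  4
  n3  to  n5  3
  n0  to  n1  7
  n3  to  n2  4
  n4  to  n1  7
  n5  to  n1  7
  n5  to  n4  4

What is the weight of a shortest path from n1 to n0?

15

Paths from n1 to n0:
n1 -> n3 -> n5 -> n2 -> n0: 9 + 3 + 3 + 4 = 19
n1 -> n3 -> n0: 9 + 6 = 15
n1 -> n3 -> n2 -> n0: 9 + 4 + 4 = 17
Shortest: 15.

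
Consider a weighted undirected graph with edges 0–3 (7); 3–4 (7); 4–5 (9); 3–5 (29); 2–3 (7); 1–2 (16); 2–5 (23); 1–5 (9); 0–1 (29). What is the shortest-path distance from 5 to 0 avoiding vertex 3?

38

Paths from 5 to 0 avoiding 3:
5 -> 2 -> 1 -> 0: 23 + 16 + 29 = 68
5 -> 1 -> 0: 9 + 29 = 38
Best route has total 38.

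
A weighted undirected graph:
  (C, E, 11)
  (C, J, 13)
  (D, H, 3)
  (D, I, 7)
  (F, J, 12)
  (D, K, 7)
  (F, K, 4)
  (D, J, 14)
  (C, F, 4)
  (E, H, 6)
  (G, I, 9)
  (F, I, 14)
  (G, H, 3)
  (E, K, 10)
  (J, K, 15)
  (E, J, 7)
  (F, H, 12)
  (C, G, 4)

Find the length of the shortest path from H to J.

Checking several routes:
H -> G -> C -> E -> J: 3 + 4 + 11 + 7 = 25
H -> F -> J: 12 + 12 = 24
H -> G -> C -> F -> J: 3 + 4 + 4 + 12 = 23
H -> D -> J: 3 + 14 = 17
H -> G -> C -> J: 3 + 4 + 13 = 20
H -> E -> J: 6 + 7 = 13
Best route has total 13.

13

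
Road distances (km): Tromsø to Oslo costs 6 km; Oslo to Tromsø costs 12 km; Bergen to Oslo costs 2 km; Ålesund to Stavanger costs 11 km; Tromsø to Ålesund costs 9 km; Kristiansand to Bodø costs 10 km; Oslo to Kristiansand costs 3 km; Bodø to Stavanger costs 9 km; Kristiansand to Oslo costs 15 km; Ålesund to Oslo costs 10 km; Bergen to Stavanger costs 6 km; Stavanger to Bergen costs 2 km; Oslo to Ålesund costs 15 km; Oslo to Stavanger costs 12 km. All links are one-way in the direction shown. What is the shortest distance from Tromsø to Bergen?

20

Some routes from Tromsø to Bergen:
Tromsø-Oslo-Kristiansand-Bodø-Stavanger-Bergen: 6 + 3 + 10 + 9 + 2 = 30
Tromsø-Ålesund-Stavanger-Bergen: 9 + 11 + 2 = 22
Tromsø-Ålesund-Oslo-Stavanger-Bergen: 9 + 10 + 12 + 2 = 33
Tromsø-Oslo-Ålesund-Stavanger-Bergen: 6 + 15 + 11 + 2 = 34
Tromsø-Oslo-Stavanger-Bergen: 6 + 12 + 2 = 20
Best route has total 20 km.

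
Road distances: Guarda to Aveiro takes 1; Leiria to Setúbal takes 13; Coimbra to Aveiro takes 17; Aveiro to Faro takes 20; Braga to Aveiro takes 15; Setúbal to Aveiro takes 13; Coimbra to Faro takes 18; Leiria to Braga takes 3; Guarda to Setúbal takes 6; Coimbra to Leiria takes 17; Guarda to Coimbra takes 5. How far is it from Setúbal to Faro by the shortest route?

Checking several routes:
Setúbal -> Aveiro -> Faro: 13 + 20 = 33
Setúbal -> Guarda -> Aveiro -> Faro: 6 + 1 + 20 = 27
Setúbal -> Guarda -> Coimbra -> Faro: 6 + 5 + 18 = 29
Shortest: 27.

27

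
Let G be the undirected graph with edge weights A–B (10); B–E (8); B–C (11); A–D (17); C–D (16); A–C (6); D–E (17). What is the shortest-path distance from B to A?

10

A few of the B→A routes:
B → C → A: 11 + 6 = 17
B → A: 10
B → E → D → A: 8 + 17 + 17 = 42
Shortest: 10.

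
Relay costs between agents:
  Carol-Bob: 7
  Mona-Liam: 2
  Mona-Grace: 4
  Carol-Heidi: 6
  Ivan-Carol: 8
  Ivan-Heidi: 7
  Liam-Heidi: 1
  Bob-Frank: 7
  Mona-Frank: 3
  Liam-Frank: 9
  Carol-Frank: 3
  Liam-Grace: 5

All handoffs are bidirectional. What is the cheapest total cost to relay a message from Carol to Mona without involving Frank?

9

Paths from Carol to Mona avoiding Frank:
Carol→Ivan→Heidi→Liam→Mona: 8 + 7 + 1 + 2 = 18
Carol→Heidi→Liam→Mona: 6 + 1 + 2 = 9
Carol→Heidi→Liam→Grace→Mona: 6 + 1 + 5 + 4 = 16
Carol→Ivan→Heidi→Liam→Grace→Mona: 8 + 7 + 1 + 5 + 4 = 25
The minimum is 9.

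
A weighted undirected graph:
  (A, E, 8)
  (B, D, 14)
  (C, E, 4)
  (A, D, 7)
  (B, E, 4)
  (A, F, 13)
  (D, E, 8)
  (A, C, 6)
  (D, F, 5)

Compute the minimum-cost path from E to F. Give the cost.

A few of the E→F routes:
E - A - F: 8 + 13 = 21
E - C - A - D - F: 4 + 6 + 7 + 5 = 22
E - A - D - F: 8 + 7 + 5 = 20
E - B - D - F: 4 + 14 + 5 = 23
E - D - F: 8 + 5 = 13
E - C - A - F: 4 + 6 + 13 = 23
The minimum is 13.

13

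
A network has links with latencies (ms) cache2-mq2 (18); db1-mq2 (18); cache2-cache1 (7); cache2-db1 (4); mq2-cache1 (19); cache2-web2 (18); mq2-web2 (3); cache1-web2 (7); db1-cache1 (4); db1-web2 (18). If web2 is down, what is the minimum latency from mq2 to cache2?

Checking several routes:
mq2 - cache2: 18
mq2 - cache1 - cache2: 19 + 7 = 26
mq2 - db1 - cache2: 18 + 4 = 22
Shortest: 18 ms.

18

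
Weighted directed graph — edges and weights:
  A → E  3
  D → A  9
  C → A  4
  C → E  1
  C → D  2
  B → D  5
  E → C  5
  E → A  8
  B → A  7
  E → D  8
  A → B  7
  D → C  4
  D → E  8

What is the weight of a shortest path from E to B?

Paths from E to B:
E-C-A-B: 5 + 4 + 7 = 16
E-D-C-A-B: 8 + 4 + 4 + 7 = 23
E-A-B: 8 + 7 = 15
E-D-A-B: 8 + 9 + 7 = 24
E-C-D-A-B: 5 + 2 + 9 + 7 = 23
Best route has total 15.

15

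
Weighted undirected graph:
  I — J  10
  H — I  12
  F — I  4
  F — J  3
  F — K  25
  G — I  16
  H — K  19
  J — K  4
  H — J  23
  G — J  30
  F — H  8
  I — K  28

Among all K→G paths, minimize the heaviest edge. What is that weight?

16

A few of the K→G routes:
K-H-F-I-G: max(19, 8, 4, 16) = 19
K-J-F-I-G: max(4, 3, 4, 16) = 16
K-H-F-J-I-G: max(19, 8, 3, 10, 16) = 19
K-J-I-G: max(4, 10, 16) = 16
K-J-F-H-I-G: max(4, 3, 8, 12, 16) = 16
K-H-I-G: max(19, 12, 16) = 19
The minimum achievable maximum is 16.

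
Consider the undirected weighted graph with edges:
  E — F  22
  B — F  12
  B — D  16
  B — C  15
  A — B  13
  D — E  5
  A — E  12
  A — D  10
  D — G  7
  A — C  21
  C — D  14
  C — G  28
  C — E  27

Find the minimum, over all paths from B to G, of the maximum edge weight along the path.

A few of the B→G routes:
B -> C -> D -> G: max(15, 14, 7) = 15
B -> A -> D -> G: max(13, 10, 7) = 13
B -> A -> E -> D -> G: max(13, 12, 5, 7) = 13
The minimum achievable maximum is 13.

13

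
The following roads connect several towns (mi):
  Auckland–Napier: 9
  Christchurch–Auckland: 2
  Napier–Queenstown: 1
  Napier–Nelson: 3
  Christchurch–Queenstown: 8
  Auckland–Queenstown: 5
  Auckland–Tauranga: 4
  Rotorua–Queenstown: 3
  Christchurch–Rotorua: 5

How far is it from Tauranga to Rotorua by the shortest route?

Checking several routes:
Tauranga -> Auckland -> Napier -> Queenstown -> Rotorua: 4 + 9 + 1 + 3 = 17
Tauranga -> Auckland -> Queenstown -> Rotorua: 4 + 5 + 3 = 12
Tauranga -> Auckland -> Christchurch -> Rotorua: 4 + 2 + 5 = 11
Best route has total 11 mi.

11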